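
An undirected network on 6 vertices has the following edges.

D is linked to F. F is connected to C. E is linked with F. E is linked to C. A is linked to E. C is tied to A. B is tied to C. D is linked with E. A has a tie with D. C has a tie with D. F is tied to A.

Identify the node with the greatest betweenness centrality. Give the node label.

Unnormalized betweenness of each node: A:0, B:0, C:4, D:0, E:0, F:0.
C has the largest value, 4, making it the main broker — the node through which the most shortest paths run.

C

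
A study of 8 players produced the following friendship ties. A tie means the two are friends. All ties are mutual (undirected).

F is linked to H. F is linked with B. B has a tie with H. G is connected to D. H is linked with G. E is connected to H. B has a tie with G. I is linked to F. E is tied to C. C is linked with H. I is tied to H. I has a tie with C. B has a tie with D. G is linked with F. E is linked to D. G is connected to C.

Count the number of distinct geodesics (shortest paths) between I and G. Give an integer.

3

The shortest distance is 2. The length-2 paths are: I–H–G; I–F–G; I–C–G.
That gives 3 distinct shortest paths.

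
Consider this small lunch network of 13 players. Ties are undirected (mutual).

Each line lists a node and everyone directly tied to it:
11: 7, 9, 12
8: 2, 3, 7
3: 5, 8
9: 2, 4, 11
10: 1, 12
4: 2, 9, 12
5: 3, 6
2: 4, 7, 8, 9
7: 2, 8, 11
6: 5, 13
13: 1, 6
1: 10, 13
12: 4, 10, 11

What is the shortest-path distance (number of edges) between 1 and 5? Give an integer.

3

One shortest route is 1 – 13 – 6 – 5, which uses 3 edges, and at distance 2 from 1 we only reach {6, 12}, which does not include 5. So d(1,5) = 3.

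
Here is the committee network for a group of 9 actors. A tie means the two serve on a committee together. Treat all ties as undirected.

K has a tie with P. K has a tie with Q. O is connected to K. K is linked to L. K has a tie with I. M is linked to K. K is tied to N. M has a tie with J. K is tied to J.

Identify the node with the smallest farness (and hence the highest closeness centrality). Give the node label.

K

Farness (sum of distances to all others) for each node — I:15, J:14, K:8, L:15, M:14, N:15, O:15, P:15, Q:15.
The smallest farness is 8, for K, so K has the highest closeness.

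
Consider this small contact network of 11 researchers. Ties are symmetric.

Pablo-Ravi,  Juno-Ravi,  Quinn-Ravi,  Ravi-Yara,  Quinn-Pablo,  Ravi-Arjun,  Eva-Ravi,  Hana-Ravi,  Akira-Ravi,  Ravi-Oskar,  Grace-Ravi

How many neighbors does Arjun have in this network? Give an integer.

Arjun is directly tied to Ravi. That is 1 neighbor, so the degree of Arjun is 1.

1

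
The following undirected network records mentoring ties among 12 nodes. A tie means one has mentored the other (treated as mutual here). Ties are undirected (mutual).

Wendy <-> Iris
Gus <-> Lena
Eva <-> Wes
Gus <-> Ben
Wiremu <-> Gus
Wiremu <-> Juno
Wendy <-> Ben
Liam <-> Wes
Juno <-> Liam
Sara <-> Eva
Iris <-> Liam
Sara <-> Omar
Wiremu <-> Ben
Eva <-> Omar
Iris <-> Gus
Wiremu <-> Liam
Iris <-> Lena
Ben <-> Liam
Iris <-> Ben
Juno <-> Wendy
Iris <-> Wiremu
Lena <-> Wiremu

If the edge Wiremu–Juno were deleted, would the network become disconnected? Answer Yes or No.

No

Even without that edge, Wiremu still reaches Juno via Wiremu – Liam – Juno, so the network stays connected. Not a bridge.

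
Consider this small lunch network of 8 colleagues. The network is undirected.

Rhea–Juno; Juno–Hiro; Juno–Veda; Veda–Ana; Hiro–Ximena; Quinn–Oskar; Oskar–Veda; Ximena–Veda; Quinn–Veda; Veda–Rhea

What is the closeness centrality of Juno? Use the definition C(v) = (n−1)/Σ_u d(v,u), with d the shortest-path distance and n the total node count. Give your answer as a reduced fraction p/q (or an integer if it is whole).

Distances from Juno: Ana:2, Hiro:1, Oskar:2, Quinn:2, Rhea:1, Veda:1, Ximena:2. Sum = 11.
n = 8, so closeness = 7/11.

7/11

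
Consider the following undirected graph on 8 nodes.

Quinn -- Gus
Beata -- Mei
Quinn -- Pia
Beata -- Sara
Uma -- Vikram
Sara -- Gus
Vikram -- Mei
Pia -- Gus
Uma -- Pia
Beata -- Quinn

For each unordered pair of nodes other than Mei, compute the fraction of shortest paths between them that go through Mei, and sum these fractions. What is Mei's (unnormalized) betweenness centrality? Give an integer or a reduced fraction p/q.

Pairs whose geodesics pass through Mei — Uma–Beata: 1/2; Vikram–Beata: 1; Vikram–Sara: 1; Vikram–Quinn: 1/2.
All other pairs contribute 0.
Summing the contributions gives betweenness(Mei) = 3.

3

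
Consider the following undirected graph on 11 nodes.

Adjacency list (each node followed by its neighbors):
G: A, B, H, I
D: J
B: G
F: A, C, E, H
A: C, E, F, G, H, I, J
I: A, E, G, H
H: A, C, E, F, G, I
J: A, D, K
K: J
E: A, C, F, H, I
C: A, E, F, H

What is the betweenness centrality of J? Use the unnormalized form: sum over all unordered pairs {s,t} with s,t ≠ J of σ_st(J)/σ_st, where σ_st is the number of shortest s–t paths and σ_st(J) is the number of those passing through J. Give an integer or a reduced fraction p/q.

Pairs whose geodesics pass through J — D–K: 1; D–F: 1; D–I: 1; D–B: 1; D–H: 1; D–G: 1; D–A: 1; D–E: 1; D–C: 1; K–F: 1; K–I: 1; K–B: 1; K–H: 1; K–G: 1 … (+3 more pairs).
All other pairs contribute 0.
Summing the contributions gives betweenness(J) = 17.

17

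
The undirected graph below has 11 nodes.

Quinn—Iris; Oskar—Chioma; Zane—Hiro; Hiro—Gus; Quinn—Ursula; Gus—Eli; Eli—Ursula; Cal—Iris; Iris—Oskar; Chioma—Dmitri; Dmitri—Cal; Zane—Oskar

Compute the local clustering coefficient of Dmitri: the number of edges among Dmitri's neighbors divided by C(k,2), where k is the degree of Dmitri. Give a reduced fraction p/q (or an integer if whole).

0

Dmitri's neighbors: Cal and Chioma (k = 2).
Possible neighbor pairs: C(2,2) = 1. Edges among them: none → e = 0.
Clustering(Dmitri) = 0/1.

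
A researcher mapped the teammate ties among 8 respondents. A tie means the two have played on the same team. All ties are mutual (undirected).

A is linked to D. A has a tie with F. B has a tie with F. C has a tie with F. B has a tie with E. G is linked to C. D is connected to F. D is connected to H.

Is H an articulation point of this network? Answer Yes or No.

Even without H, every remaining node can still reach every other (the residual graph is connected), so H is not a cut vertex.

No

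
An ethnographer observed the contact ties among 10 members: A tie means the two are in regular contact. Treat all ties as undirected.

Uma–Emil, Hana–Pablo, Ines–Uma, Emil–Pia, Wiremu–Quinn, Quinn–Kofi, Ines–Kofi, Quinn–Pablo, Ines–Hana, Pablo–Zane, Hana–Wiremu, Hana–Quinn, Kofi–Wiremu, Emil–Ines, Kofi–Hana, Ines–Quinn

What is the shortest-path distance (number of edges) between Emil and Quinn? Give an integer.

2

One shortest route is Emil – Ines – Quinn, which uses 2 edges, and Emil and Quinn are not directly tied, so nothing shorter exists. So d(Emil,Quinn) = 2.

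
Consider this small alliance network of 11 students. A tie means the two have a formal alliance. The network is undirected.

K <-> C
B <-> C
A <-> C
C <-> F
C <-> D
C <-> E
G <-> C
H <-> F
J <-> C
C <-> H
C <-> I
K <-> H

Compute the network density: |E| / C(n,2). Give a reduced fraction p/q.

12/55

There are 12 edges and 11 nodes, so the maximum possible is C(11,2) = 55.
Density = 12/55.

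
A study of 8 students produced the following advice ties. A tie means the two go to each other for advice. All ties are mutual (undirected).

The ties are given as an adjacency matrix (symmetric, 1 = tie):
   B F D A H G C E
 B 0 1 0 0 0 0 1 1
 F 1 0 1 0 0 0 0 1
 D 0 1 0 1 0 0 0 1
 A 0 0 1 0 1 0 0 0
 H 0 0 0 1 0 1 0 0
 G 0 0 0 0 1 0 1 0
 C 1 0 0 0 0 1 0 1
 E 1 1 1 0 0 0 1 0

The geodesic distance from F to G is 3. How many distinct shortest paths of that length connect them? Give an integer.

The shortest distance is 3. The length-3 paths are: F–B–C–G; F–E–C–G.
That gives 2 distinct shortest paths.

2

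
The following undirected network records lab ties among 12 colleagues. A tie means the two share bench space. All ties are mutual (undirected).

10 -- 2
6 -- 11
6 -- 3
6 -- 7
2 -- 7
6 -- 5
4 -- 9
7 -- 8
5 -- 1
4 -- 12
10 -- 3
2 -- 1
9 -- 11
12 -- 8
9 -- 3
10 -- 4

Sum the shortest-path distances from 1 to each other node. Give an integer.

Distances from 1: 2:1, 3:3, 4:3, 5:1, 6:2, 7:2, 8:3, 9:4, 10:2, 11:3, 12:4.
Sum = 1 + 3 + 3 + 1 + 2 + 2 + 3 + 4 + 2 + 3 + 4 = 28.

28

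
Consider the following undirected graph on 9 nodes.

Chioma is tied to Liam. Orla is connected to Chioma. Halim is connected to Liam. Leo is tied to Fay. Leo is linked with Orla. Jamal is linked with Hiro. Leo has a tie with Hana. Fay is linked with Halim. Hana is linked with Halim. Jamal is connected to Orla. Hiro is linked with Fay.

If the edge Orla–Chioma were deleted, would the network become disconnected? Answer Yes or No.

Even without that edge, Orla still reaches Chioma via Orla – Leo – Fay – Halim – Liam – Chioma, so the network stays connected. Not a bridge.

No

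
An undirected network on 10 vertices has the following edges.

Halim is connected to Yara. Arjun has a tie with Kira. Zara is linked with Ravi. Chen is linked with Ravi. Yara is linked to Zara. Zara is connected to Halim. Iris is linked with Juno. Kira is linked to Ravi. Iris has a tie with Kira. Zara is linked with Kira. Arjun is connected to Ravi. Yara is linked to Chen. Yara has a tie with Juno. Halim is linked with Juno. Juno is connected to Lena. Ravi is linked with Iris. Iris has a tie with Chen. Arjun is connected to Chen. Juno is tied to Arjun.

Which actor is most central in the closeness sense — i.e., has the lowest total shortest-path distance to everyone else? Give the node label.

Juno

Farness (sum of distances to all others) for each node — Arjun:14, Chen:15, Halim:15, Iris:14, Juno:13, Kira:15, Lena:21, Ravi:14, Yara:14, Zara:15.
The smallest farness is 13, for Juno, so Juno has the highest closeness.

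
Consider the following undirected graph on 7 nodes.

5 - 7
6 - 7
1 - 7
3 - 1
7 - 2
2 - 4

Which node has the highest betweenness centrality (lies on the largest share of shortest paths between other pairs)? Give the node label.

7

Unnormalized betweenness of each node: 1:5, 2:5, 3:0, 4:0, 5:0, 6:0, 7:13.
7 has the largest value, 13, making it the main broker — the node through which the most shortest paths run.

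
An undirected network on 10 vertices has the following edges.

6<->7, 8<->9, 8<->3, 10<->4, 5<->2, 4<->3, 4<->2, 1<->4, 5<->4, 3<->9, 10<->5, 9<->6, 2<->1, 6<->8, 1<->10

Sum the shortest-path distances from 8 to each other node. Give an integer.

Distances from 8: 1:3, 2:3, 3:1, 4:2, 5:3, 6:1, 7:2, 9:1, 10:3.
Sum = 3 + 3 + 1 + 2 + 3 + 1 + 2 + 1 + 3 = 19.

19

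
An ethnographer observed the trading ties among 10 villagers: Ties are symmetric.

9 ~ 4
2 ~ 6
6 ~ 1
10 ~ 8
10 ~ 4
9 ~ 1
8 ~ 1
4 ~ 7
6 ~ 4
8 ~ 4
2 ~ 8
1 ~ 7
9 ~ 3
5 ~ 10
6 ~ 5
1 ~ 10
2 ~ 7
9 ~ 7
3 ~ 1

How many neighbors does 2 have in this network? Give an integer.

2 is directly tied to 6, 7, and 8. That is 3 neighbors, so the degree of 2 is 3.

3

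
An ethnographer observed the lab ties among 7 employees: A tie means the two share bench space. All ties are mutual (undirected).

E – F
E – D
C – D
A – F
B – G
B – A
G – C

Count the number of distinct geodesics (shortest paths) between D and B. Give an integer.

1

The shortest distance is 3, and the only length-3 path is D–C–G–B. So there is exactly 1 shortest path.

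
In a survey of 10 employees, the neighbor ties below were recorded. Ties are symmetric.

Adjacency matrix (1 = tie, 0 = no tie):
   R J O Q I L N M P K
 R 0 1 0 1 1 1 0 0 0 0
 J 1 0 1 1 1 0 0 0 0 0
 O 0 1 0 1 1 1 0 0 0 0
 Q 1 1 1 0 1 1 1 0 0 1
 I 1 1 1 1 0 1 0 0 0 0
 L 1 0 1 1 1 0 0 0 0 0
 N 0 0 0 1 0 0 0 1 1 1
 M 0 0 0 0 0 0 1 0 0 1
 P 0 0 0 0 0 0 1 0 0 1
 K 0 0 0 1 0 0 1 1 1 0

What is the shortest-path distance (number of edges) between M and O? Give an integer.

One shortest route is M – N – Q – O, which uses 3 edges, and at distance 2 from M we only reach {P, Q}, which does not include O. So d(M,O) = 3.

3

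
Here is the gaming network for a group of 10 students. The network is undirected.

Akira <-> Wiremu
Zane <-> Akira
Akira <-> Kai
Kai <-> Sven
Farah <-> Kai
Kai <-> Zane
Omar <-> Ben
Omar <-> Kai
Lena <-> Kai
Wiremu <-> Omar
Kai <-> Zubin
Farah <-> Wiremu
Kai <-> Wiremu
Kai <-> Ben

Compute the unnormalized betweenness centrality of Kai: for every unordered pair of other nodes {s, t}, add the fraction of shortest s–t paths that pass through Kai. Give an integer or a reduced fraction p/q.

57/2

Pairs whose geodesics pass through Kai — Zane–Wiremu: 1/2; Zane–Omar: 1; Zane–Sven: 1; Zane–Lena: 1; Zane–Zubin: 1; Zane–Farah: 1; Zane–Ben: 1; Wiremu–Sven: 1; Wiremu–Lena: 1; Wiremu–Zubin: 1; Wiremu–Ben: 1/2; Omar–Akira: 1/2; Omar–Sven: 1; Omar–Lena: 1 … (+17 more pairs).
All other pairs contribute 0.
Summing the contributions gives betweenness(Kai) = 57/2.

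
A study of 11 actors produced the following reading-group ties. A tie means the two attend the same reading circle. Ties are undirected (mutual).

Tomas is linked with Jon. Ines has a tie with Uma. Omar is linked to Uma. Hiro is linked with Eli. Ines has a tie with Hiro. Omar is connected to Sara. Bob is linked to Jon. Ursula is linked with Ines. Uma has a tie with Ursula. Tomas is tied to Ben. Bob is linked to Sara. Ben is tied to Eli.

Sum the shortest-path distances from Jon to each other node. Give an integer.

Distances from Jon: Ben:2, Bob:1, Eli:3, Hiro:4, Ines:5, Omar:3, Sara:2, Tomas:1, Uma:4, Ursula:5.
Sum = 2 + 1 + 3 + 4 + 5 + 3 + 2 + 1 + 4 + 5 = 30.

30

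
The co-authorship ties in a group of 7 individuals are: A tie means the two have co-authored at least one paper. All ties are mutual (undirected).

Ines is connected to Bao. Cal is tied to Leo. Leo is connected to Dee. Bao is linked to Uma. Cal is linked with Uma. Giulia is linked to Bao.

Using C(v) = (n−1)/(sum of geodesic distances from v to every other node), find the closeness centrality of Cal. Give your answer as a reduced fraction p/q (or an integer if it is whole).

1/2

Distances from Cal: Bao:2, Dee:2, Giulia:3, Ines:3, Leo:1, Uma:1. Sum = 12.
n = 7, so closeness = 6/12 = 1/2.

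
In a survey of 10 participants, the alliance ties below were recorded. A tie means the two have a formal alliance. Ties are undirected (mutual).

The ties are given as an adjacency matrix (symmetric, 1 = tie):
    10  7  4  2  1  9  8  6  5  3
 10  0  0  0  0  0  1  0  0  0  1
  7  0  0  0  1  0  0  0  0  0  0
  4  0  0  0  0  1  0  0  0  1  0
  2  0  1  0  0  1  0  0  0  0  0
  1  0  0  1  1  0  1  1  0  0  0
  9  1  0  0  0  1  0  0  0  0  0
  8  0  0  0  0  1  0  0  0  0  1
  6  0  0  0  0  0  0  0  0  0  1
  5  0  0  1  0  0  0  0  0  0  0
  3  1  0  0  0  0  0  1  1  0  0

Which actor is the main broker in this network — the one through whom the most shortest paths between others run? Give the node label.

Unnormalized betweenness of each node: 1:25, 2:8, 3:9, 4:8, 5:0, 6:0, 7:0, 8:10, 9:5, 10:2.
1 has the largest value, 25, making it the main broker — the node through which the most shortest paths run.

1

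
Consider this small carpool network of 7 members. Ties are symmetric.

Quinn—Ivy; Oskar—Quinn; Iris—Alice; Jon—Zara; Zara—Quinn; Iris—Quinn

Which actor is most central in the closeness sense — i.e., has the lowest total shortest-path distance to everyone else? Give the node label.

Farness (sum of distances to all others) for each node — Alice:16, Iris:11, Ivy:13, Jon:16, Oskar:13, Quinn:8, Zara:11.
The smallest farness is 8, for Quinn, so Quinn has the highest closeness.

Quinn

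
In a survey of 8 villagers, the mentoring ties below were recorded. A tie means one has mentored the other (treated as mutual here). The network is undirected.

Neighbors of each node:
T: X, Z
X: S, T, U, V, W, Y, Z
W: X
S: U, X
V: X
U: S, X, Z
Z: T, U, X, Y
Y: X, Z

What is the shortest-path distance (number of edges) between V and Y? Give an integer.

One shortest route is V – X – Y, which uses 2 edges, and V and Y are not directly tied, so nothing shorter exists. So d(V,Y) = 2.

2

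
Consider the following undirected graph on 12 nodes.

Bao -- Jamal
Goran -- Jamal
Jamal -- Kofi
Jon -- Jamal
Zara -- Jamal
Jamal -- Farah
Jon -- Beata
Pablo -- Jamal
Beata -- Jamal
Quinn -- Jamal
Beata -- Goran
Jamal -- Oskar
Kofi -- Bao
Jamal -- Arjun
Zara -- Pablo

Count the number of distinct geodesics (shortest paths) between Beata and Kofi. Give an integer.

1

The shortest distance is 2, and the only length-2 path is Beata–Jamal–Kofi. So there is exactly 1 shortest path.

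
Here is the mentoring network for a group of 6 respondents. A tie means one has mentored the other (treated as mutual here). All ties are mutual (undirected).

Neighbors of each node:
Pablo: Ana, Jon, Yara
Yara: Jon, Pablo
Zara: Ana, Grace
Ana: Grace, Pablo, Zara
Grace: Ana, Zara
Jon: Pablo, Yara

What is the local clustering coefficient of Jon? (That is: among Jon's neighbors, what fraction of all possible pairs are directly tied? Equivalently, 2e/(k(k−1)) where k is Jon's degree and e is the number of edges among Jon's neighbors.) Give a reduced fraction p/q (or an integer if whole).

1

Jon's neighbors: Pablo and Yara (k = 2).
Possible neighbor pairs: C(2,2) = 1. Edges among them: Pablo–Yara → e = 1.
Clustering(Jon) = 1/1.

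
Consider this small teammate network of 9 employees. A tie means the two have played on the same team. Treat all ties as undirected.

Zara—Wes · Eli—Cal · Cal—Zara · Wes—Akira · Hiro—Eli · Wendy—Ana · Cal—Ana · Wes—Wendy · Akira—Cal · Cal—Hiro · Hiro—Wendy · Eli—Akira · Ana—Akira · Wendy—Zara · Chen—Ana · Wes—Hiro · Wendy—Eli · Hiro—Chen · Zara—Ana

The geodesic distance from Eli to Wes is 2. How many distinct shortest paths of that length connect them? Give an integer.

The shortest distance is 2. The length-2 paths are: Eli–Akira–Wes; Eli–Wendy–Wes; Eli–Hiro–Wes.
That gives 3 distinct shortest paths.

3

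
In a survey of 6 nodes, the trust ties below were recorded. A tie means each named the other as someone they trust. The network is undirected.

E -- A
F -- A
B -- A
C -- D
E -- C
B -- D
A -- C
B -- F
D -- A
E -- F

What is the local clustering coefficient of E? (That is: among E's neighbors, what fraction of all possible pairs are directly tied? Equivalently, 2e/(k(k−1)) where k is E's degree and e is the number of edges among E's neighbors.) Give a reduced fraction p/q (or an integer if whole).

E's neighbors: A, C, and F (k = 3).
Possible neighbor pairs: C(3,2) = 3. Edges among them: A–C, A–F → e = 2.
Clustering(E) = 2/3.

2/3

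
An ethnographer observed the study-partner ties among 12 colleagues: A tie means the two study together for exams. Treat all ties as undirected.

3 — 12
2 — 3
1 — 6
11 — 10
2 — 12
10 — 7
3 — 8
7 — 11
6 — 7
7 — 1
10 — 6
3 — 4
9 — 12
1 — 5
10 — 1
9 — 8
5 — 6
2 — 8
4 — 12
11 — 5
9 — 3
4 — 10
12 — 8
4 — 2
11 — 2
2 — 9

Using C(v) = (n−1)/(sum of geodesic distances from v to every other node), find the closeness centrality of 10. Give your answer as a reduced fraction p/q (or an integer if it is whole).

Distances from 10: 1:1, 2:2, 3:2, 4:1, 5:2, 6:1, 7:1, 8:3, 9:3, 11:1, 12:2. Sum = 19.
n = 12, so closeness = 11/19.

11/19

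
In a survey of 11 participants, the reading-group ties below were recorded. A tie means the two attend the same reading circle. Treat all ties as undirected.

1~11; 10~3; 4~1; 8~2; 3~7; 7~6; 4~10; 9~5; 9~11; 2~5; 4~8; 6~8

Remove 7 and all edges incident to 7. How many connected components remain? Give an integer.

7's neighbors (3 and 6) remain reachable from one another through other ties, so the rest of the network stays in one piece.

1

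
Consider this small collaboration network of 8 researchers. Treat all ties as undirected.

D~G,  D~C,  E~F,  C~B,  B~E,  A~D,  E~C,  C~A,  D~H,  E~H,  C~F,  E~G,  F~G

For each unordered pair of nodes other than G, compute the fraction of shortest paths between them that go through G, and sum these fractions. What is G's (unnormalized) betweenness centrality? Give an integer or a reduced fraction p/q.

Pairs whose geodesics pass through G — E–D: 1/3; F–D: 1/2.
All other pairs contribute 0.
Summing the contributions gives betweenness(G) = 5/6.

5/6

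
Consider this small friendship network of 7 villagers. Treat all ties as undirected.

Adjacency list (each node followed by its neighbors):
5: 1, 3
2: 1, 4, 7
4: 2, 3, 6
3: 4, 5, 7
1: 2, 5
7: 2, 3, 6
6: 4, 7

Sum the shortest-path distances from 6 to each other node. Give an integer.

Distances from 6: 1:3, 2:2, 3:2, 4:1, 5:3, 7:1.
Sum = 3 + 2 + 2 + 1 + 3 + 1 = 12.

12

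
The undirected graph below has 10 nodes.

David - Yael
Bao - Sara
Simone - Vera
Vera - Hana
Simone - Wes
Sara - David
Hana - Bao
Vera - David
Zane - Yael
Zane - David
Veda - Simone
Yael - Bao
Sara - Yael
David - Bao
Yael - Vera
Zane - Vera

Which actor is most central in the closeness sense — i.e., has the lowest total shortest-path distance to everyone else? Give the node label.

Vera

Farness (sum of distances to all others) for each node — Bao:19, David:15, Hana:18, Sara:20, Simone:17, Veda:25, Vera:13, Wes:25, Yael:15, Zane:17.
The smallest farness is 13, for Vera, so Vera has the highest closeness.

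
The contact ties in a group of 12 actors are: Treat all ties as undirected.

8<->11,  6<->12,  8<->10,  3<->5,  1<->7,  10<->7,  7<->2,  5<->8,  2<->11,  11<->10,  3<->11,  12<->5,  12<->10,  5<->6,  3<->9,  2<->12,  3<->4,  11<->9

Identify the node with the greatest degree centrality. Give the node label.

11

Degrees — 1:1, 2:3, 3:4, 4:1, 5:4, 6:2, 7:3, 8:3, 9:2, 10:4, 11:5, 12:4.
The maximum is 5, attained only by 11.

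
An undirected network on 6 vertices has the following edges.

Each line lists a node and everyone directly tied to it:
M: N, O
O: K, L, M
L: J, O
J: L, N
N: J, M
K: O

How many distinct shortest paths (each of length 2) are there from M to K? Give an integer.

The shortest distance is 2, and the only length-2 path is M–O–K. So there is exactly 1 shortest path.

1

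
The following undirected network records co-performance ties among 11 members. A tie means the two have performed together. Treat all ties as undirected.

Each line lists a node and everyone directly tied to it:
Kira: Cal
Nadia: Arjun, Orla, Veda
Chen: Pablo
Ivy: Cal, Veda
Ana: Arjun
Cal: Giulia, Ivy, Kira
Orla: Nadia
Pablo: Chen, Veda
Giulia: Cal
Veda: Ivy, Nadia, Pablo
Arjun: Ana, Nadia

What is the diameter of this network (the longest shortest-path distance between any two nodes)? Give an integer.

Eccentricity of each node (its greatest distance to any other): Ana:6, Arjun:5, Cal:5, Chen:5, Giulia:6, Ivy:4, Kira:6, Nadia:4, Orla:5, Pablo:4, Veda:3.
The maximum eccentricity is 6, realized for instance by the pair Ana–Giulia via Ana – Arjun – Nadia – Veda – Ivy – Cal – Giulia. So the diameter is 6.

6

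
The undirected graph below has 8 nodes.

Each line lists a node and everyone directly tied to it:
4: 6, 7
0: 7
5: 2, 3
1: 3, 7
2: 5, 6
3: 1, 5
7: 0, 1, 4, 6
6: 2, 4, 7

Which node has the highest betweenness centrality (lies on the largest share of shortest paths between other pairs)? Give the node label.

Unnormalized betweenness of each node: 0:0, 1:9/2, 2:7/2, 3:5/2, 4:0, 5:2, 6:11/2, 7:10.
7 has the largest value, 10, making it the main broker — the node through which the most shortest paths run.

7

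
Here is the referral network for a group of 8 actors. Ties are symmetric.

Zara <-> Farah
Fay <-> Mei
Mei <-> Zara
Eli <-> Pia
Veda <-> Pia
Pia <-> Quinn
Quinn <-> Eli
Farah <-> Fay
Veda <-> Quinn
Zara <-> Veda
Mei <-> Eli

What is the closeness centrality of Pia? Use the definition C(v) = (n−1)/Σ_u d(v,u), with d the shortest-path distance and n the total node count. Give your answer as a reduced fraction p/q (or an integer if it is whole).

7/13

Distances from Pia: Eli:1, Farah:3, Fay:3, Mei:2, Quinn:1, Veda:1, Zara:2. Sum = 13.
n = 8, so closeness = 7/13.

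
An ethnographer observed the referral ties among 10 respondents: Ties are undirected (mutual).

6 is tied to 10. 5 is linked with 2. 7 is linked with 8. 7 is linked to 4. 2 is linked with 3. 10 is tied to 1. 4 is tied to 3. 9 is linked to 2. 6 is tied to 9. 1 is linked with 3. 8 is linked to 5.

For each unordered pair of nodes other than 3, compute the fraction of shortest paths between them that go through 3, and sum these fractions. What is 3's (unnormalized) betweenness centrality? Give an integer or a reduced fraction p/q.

Pairs whose geodesics pass through 3 — 10–4: 1; 10–7: 1; 10–8: 2/3; 10–5: 1/2; 10–2: 1/2; 1–4: 1; 1–7: 1; 1–8: 2/2; 1–5: 1; 1–2: 1; 1–9: 1/2; 4–5: 1/2; 4–2: 1; 4–9: 1 … (+4 more pairs).
All other pairs contribute 0.
Summing the contributions gives betweenness(3) = 43/3.

43/3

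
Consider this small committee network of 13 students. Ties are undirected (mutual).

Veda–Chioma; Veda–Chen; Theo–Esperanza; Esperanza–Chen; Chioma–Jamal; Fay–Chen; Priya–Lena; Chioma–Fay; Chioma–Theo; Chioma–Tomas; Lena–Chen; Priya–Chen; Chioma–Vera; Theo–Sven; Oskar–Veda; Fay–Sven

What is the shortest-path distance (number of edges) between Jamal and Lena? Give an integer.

One shortest route is Jamal – Chioma – Veda – Chen – Lena, which uses 4 edges, and at distance 3 from Jamal we only reach {Chen, Esperanza, Oskar, Sven}, which does not include Lena. So d(Jamal,Lena) = 4.

4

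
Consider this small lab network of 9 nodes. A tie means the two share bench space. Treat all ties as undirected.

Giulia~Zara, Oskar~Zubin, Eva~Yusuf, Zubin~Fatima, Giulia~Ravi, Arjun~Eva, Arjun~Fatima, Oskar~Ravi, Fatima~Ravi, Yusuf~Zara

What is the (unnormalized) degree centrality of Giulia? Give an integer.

Giulia is directly tied to Ravi and Zara. That is 2 neighbors, so the degree of Giulia is 2.

2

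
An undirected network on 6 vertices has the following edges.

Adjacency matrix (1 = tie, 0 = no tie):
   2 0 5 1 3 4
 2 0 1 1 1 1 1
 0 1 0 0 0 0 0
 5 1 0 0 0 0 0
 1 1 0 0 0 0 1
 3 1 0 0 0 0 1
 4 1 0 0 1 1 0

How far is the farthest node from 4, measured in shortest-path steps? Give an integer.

Distances from 4: 0:2, 1:1, 2:1, 3:1, 5:2.
The largest is 2 (to 0 and 5), so the eccentricity of 4 is 2.

2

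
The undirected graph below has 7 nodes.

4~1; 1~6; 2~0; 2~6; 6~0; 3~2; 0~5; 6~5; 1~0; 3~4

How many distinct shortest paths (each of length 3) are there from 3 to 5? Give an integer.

2

The shortest distance is 3. The length-3 paths are: 3–2–0–5; 3–2–6–5.
That gives 2 distinct shortest paths.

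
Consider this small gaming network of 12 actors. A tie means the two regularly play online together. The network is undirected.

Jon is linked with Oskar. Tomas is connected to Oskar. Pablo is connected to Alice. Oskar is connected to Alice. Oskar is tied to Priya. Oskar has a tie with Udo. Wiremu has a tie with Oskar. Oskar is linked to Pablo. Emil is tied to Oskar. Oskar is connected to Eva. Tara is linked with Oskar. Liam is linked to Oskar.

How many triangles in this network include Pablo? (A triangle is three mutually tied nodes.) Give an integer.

Pablo's neighbors: Alice and Oskar.
Neighbor pairs that are themselves tied: Pablo–Alice–Oskar. Each forms one triangle with Pablo, for 1 in total.

1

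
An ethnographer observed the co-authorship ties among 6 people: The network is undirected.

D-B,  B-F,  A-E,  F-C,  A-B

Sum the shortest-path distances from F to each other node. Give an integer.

9

Distances from F: A:2, B:1, C:1, D:2, E:3.
Sum = 2 + 1 + 1 + 2 + 3 = 9.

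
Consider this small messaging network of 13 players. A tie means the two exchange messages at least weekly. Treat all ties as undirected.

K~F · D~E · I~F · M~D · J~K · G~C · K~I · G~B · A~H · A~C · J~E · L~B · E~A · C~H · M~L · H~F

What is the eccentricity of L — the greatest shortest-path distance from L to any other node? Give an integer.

6

Distances from L: A:4, B:1, C:3, D:2, E:3, F:5, G:2, H:4, I:6, J:4, K:5, M:1.
The largest is 6 (to I), so the eccentricity of L is 6.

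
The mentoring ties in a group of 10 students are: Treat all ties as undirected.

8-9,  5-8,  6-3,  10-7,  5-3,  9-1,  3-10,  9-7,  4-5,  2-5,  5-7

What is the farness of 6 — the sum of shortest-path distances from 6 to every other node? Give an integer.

26

Distances from 6: 1:5, 2:3, 3:1, 4:3, 5:2, 7:3, 8:3, 9:4, 10:2.
Sum = 5 + 3 + 1 + 3 + 2 + 3 + 3 + 4 + 2 = 26.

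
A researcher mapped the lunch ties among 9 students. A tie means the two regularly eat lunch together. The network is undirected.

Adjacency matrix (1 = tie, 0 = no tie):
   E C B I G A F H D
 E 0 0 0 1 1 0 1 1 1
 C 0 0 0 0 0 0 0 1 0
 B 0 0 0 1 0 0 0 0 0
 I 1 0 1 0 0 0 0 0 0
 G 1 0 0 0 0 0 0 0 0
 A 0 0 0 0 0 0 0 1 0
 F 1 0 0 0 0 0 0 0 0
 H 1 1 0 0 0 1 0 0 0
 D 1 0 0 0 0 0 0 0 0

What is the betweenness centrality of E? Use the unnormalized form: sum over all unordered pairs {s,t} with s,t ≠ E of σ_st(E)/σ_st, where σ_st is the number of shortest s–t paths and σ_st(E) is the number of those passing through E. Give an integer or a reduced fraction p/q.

Pairs whose geodesics pass through E — C–B: 1; C–I: 1; C–G: 1; C–F: 1; C–D: 1; B–G: 1; B–A: 1; B–F: 1; B–H: 1; B–D: 1; I–G: 1; I–A: 1; I–F: 1; I–H: 1 … (+10 more pairs).
All other pairs contribute 0.
Summing the contributions gives betweenness(E) = 24.

24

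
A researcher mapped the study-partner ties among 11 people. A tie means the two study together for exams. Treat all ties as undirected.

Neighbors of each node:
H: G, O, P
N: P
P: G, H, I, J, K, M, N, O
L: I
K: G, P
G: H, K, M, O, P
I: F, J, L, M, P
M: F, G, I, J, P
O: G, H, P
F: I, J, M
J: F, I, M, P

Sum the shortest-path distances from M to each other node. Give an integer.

Distances from M: F:1, G:1, H:2, I:1, J:1, K:2, L:2, N:2, O:2, P:1.
Sum = 1 + 1 + 2 + 1 + 1 + 2 + 2 + 2 + 2 + 1 = 15.

15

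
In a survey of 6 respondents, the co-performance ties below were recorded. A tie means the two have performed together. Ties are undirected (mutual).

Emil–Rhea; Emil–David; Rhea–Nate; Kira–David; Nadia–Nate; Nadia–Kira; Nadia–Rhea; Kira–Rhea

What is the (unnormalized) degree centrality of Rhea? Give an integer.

4

Rhea is directly tied to Emil, Kira, Nadia, and Nate. That is 4 neighbors, so the degree of Rhea is 4.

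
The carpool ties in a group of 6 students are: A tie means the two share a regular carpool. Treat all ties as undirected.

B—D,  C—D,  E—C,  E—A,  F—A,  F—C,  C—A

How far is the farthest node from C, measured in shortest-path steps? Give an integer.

2

Distances from C: A:1, B:2, D:1, E:1, F:1.
The largest is 2 (to B), so the eccentricity of C is 2.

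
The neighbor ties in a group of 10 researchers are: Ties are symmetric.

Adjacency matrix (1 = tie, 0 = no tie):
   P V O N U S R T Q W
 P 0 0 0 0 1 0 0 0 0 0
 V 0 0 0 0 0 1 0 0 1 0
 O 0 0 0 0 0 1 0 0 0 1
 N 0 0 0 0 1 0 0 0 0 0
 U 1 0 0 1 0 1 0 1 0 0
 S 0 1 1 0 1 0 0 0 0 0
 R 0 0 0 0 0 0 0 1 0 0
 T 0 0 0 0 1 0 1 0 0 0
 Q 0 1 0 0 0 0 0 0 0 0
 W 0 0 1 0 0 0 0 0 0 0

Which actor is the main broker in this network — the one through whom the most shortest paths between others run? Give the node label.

U

Unnormalized betweenness of each node: N:0, O:8, P:0, Q:0, R:0, S:24, T:8, U:25, V:8, W:0.
U has the largest value, 25, making it the main broker — the node through which the most shortest paths run.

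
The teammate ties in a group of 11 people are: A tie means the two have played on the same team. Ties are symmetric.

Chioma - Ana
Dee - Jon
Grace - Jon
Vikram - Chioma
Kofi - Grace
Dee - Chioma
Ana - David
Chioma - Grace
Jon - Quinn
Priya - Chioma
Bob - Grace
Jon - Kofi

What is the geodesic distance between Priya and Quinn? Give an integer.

4

One shortest route is Priya – Chioma – Dee – Jon – Quinn, which uses 4 edges, and at distance 3 from Priya we only reach {Bob, David, Jon, Kofi}, which does not include Quinn. So d(Priya,Quinn) = 4.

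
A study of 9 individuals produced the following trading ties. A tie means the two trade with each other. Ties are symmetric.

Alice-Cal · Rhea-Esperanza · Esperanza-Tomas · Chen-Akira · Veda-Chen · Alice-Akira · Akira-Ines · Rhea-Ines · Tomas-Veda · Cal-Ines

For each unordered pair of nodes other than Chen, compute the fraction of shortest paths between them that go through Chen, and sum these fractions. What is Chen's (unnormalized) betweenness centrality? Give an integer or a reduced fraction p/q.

6

Pairs whose geodesics pass through Chen — Tomas–Alice: 1; Tomas–Akira: 1; Ines–Veda: 1; Cal–Veda: 2/2; Alice–Veda: 1; Akira–Veda: 1.
All other pairs contribute 0.
Summing the contributions gives betweenness(Chen) = 6.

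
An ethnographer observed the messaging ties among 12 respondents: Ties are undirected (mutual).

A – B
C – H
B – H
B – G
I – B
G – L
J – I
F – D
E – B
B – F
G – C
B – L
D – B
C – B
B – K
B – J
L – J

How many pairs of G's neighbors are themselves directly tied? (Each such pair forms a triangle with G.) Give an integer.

G's neighbors: B, C, and L.
Neighbor pairs that are themselves tied: G–B–C; G–B–L. Each forms one triangle with G, for 2 in total.

2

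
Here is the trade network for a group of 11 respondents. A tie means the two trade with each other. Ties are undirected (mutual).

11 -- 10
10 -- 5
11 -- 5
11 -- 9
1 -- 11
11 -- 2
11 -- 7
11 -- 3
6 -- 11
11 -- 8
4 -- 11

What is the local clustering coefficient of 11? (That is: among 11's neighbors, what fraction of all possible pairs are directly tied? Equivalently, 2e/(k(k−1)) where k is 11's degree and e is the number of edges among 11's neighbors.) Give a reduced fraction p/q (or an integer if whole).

1/45

11's neighbors: 1, 2, 3, 4, 5, 6, 7, 8, 9, and 10 (k = 10).
Possible neighbor pairs: C(10,2) = 45. Edges among them: 5–10 → e = 1.
Clustering(11) = 1/45.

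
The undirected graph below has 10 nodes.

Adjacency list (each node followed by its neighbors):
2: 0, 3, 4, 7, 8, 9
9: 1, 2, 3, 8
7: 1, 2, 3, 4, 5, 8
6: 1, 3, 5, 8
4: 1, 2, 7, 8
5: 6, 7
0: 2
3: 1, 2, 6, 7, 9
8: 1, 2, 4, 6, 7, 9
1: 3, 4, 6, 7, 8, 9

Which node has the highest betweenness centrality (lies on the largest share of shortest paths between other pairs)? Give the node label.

Unnormalized betweenness of each node: 0:0, 1:87/35, 2:3889/420, 3:529/210, 4:2/5, 5:1/4, 6:149/70, 7:1261/210, 8:352/105, 9:3/5.
2 has the largest value, 3889/420, making it the main broker — the node through which the most shortest paths run.

2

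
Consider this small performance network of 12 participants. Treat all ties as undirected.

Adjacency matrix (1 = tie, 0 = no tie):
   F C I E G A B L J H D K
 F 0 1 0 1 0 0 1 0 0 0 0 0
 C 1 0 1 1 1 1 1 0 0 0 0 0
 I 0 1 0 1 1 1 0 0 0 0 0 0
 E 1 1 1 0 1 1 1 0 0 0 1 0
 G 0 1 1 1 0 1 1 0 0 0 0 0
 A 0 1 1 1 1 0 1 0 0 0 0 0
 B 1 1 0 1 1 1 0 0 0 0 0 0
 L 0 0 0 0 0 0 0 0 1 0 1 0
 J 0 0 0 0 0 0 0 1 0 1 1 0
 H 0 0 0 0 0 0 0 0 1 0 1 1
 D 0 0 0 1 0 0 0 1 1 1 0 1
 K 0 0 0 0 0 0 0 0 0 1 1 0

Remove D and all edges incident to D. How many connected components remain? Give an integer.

2

Without D, the remaining ties split the others into: {A, B, C, E, F, G, I}; {H, J, K, L}.
That's 2 separate components.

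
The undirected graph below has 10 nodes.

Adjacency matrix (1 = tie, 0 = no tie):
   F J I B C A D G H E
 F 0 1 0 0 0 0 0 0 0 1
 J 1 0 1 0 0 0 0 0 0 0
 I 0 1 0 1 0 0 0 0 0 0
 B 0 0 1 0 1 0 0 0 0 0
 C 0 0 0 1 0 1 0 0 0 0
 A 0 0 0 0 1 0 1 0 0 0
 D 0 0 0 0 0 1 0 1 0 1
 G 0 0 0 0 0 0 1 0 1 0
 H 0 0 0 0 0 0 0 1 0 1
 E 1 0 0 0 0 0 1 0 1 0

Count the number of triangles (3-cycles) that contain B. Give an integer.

B's neighbors are C and I, but none of them are tied to each other, so no triangle contains B.

0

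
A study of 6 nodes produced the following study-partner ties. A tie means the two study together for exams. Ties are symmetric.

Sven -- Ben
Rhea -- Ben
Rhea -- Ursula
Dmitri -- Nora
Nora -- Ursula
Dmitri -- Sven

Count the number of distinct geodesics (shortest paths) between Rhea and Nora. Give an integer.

The shortest distance is 2, and the only length-2 path is Rhea–Ursula–Nora. So there is exactly 1 shortest path.

1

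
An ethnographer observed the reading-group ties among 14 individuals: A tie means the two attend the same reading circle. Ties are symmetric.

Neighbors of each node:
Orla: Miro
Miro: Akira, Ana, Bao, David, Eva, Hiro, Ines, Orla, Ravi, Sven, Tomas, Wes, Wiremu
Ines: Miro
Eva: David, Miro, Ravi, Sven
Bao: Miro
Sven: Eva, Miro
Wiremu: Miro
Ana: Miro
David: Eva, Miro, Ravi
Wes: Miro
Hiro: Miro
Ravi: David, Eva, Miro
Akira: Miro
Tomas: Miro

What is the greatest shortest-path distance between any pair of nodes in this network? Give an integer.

2

Eccentricity of each node (its greatest distance to any other): Akira:2, Ana:2, Bao:2, David:2, Eva:2, Hiro:2, Ines:2, Miro:1, Orla:2, Ravi:2, Sven:2, Tomas:2, Wes:2, Wiremu:2.
The maximum eccentricity is 2, realized for instance by the pair Ana–Ines via Ana – Miro – Ines. So the diameter is 2.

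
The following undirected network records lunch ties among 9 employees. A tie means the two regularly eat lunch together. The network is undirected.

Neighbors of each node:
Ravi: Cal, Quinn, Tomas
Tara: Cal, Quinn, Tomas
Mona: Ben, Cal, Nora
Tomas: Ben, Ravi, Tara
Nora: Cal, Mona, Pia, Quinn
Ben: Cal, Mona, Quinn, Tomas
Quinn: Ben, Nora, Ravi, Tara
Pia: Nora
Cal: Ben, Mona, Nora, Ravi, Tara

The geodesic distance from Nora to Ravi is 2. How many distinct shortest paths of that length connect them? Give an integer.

The shortest distance is 2. The length-2 paths are: Nora–Cal–Ravi; Nora–Quinn–Ravi.
That gives 2 distinct shortest paths.

2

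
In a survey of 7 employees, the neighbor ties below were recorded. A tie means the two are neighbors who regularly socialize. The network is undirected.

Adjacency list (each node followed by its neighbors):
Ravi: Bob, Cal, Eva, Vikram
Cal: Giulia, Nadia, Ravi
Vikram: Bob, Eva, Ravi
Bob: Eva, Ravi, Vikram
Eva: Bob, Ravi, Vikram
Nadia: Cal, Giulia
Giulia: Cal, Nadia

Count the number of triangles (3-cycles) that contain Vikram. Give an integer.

3

Vikram's neighbors: Bob, Eva, and Ravi.
Neighbor pairs that are themselves tied: Vikram–Bob–Eva; Vikram–Bob–Ravi; Vikram–Eva–Ravi. Each forms one triangle with Vikram, for 3 in total.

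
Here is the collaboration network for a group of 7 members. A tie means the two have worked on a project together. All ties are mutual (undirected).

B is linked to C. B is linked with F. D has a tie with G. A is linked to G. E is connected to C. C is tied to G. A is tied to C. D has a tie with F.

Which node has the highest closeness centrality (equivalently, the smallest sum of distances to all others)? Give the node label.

C

Farness (sum of distances to all others) for each node — A:11, B:10, C:8, D:11, E:13, F:12, G:9.
The smallest farness is 8, for C, so C has the highest closeness.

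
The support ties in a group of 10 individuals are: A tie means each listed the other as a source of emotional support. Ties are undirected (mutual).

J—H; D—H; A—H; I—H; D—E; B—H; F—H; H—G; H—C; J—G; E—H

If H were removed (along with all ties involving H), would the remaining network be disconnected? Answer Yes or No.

Removing H leaves {G and J} with no path to {I}, so the network splits into 7 components. H is a cut vertex.

Yes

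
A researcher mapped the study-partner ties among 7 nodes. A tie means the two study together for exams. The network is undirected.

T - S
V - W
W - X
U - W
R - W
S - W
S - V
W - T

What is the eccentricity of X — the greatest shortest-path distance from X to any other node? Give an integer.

2

Distances from X: R:2, S:2, T:2, U:2, V:2, W:1.
The largest is 2 (to S, R, U, V, and T), so the eccentricity of X is 2.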